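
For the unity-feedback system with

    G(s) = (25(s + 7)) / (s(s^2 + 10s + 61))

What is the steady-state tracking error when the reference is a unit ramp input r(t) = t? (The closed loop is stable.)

G(s) has one pole at the origin.
This is a Type 1 system. Kv = lim_{s→0} s·G(s) = 175/61.
e_ss = 1/Kv = 1/(175/61) = 61/175 ≈ 0.3486.

e_ss = 0.3486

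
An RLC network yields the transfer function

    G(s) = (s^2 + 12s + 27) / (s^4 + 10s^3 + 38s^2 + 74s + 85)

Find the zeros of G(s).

Set the numerator to zero: s^2 + 12s + 27 = 0.
Factoring: (s + 3)(s + 9) = 0.

s = -3, -9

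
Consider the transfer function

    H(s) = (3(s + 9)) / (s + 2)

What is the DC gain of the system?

At s = 0 each factor (s + a) contributes a and each (s^2 + bs + c) contributes c.
H(0) = 3·(9) / ((2)) = 27/2 = 27/2.

H(0) = 27/2 ≈ 13.50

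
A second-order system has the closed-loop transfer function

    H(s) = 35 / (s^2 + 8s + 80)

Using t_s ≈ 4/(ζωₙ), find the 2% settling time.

t_s ≈ 1 s

Comparing s^2 + 8s + 80 to s^2 + 2ζωₙs + ωₙ²: ωₙ = √80 ≈ 8.944 rad/s and ζ = 8/(2·√80) ≈ 0.4472.
ζωₙ = 8/2 = 4, so t_s ≈ 4/(ζωₙ) = 4/4 = 1 s.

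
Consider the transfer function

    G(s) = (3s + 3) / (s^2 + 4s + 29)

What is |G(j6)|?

Substitute s = j6: numerator = 3 + j18, denominator = -7 + j24.
|G(j6)| = |3 + j18| / |-7 + j24| = 18.248 / 25 ≈ 0.7299.

|G(j6)| ≈ 0.7299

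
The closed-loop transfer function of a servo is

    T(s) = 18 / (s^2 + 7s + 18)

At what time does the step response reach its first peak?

t_p ≈ 1.310 s

Comparing s^2 + 7s + 18 to s^2 + 2ζωₙs + ωₙ²: ωₙ = √18 ≈ 4.243 rad/s and ζ = 7/(2·√18) ≈ 0.8250.
ζωₙ = 7/2 = 3.5, so ω_d = ωₙ√(1−ζ²) = √(ωₙ² − (ζωₙ)²) = √(18 − 3.5²) = √5.75 ≈ 2.398 rad/s.
t_p = π/ω_d = π/2.398 ≈ 1.310 s.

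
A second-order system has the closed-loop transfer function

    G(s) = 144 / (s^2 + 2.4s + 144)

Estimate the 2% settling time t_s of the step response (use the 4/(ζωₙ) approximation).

t_s ≈ 3.333 s

Comparing s^2 + 2.4s + 144 to s^2 + 2ζωₙs + ωₙ²: ωₙ = 12 rad/s and ζ = 2.4/(2·12) = 0.1.
ζωₙ = 2.4/2 = 1.2, so t_s ≈ 4/(ζωₙ) = 4/1.2 ≈ 3.333 s.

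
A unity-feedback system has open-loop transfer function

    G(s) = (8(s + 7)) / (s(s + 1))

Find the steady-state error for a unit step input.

G(s) has one pole at the origin.
This is a Type 1 system; for a step input the steady-state error is zero.

e_ss = 0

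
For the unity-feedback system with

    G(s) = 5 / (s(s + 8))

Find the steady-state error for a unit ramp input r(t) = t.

G(s) has one pole at the origin.
This is a Type 1 system. Kv = lim_{s→0} s·G(s) = 5/8.
e_ss = 1/Kv = 1/(5/8) = 8/5 ≈ 1.600.

e_ss = 1.600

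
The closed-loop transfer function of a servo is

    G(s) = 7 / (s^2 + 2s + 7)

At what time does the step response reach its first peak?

t_p ≈ 1.283 s

Comparing s^2 + 2s + 7 to s^2 + 2ζωₙs + ωₙ²: ωₙ = √7 ≈ 2.646 rad/s and ζ = 2/(2·√7) ≈ 0.3780.
ζωₙ = 2/2 = 1, so ω_d = ωₙ√(1−ζ²) = √(ωₙ² − (ζωₙ)²) = √(7 − 1²) = √6 ≈ 2.449 rad/s.
t_p = π/ω_d = π/2.449 ≈ 1.283 s.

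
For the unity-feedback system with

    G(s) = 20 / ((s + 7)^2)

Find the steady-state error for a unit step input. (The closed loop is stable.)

G(s) has no poles at the origin.
This is a Type 0 system. Kp = lim_{s→0} G(s) = 20/49.
e_ss = 1/(1 + Kp) = 1/(1 + 20/49) = 49/69 ≈ 0.7101.

e_ss = 0.7101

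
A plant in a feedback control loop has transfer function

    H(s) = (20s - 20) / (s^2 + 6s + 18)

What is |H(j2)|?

|H(j2)| ≈ 2.425

Substitute s = j2: numerator = -20 + j40, denominator = 14 + j12.
|H(j2)| = |-20 + j40| / |14 + j12| = 44.721 / 18.439 ≈ 2.425.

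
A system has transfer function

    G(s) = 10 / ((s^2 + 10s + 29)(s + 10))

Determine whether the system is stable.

The poles can be read from the denominator factors: s = -5 ± 2j, -10.
Since all poles lie strictly in the left half-plane, the system is stable.

stable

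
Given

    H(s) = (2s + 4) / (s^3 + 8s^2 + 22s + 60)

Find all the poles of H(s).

s = -1 ± 3j, -6

The poles are the roots of the denominator s^3 + 8s^2 + 22s + 60 = 0.
Trying s = -6: the polynomial evaluates to 0, so (s + 6) is a factor.
Dividing out leaves s^2 + 2s + 10 = 0.
The quadratic formula then gives s = -1 ± 3j.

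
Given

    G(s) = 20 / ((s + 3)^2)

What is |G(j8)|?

|G(j8)| ≈ 0.2740

Substitute s = j8: numerator = 20, denominator = -55 + j48.
|G(j8)| = |20| / |-55 + j48| = 20 / 73 ≈ 0.2740.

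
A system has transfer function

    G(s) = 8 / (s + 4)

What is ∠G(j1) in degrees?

At s = j1: numerator = 8, denominator = 4 + j1.
∠G = ∠num − ∠den = 0° − (14.036°) = -14.04°.

∠G(j1) ≈ -14.04°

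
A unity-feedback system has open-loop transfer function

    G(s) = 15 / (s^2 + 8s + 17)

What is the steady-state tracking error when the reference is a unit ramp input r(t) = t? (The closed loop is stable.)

G(s) has no poles at the origin.
This is a Type 0 system; Kv = lim_{s→0} s·G(s) = 0, so the steady-state error for a ramp input is infinite.

e_ss = ∞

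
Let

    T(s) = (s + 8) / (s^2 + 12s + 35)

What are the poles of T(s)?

s = -5, -7

The poles are the roots of the denominator s^2 + 12s + 35 = 0.
Factoring: (s + 5)(s + 7) = 0, so s = -5 and s = -7.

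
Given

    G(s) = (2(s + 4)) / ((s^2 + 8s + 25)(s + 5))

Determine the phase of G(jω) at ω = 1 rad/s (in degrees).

At s = j1: numerator = 8 + j2, denominator = 112 + j64.
∠G = ∠num − ∠den = 14.036° − (29.745°) = -15.71°.

∠G(j1) ≈ -15.71°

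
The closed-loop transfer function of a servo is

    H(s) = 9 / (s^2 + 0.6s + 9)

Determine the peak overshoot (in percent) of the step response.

%OS ≈ 72.9%

Comparing s^2 + 0.6s + 9 to s^2 + 2ζωₙs + ωₙ²: ωₙ = 3 rad/s and ζ = 0.6/(2·3) = 0.1.
%OS = 100·exp(−πζ/√(1−ζ²)) = 100·exp(−π·0.1/√(1−0.1²)) ≈ 72.9%.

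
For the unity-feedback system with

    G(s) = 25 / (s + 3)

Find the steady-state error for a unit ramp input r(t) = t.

G(s) has no poles at the origin.
This is a Type 0 system; Kv = lim_{s→0} s·G(s) = 0, so the steady-state error for a ramp input is infinite.

e_ss = ∞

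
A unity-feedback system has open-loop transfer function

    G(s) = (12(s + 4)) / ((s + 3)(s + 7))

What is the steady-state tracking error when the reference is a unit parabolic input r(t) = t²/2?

G(s) has no poles at the origin.
This is a Type 0 system; Ka = lim_{s→0} s^2·G(s) = 0, so the steady-state error for a parabola input is infinite.

e_ss = ∞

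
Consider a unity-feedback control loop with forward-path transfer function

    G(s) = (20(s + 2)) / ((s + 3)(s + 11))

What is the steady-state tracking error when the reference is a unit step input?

e_ss = 0.4521

G(s) has no poles at the origin.
This is a Type 0 system. Kp = lim_{s→0} G(s) = 40/33.
e_ss = 1/(1 + Kp) = 1/(1 + 40/33) = 33/73 ≈ 0.4521.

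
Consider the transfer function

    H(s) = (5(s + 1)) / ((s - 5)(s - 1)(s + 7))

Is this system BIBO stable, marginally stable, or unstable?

unstable

The poles can be read from the denominator factors: s = 5, 1, -7.
Since the pole(s) at s = 5, 1 lie in the right half-plane, the system is unstable.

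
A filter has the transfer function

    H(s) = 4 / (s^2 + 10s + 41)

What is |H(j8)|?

Substitute s = j8: numerator = 4, denominator = -23 + j80.
|H(j8)| = |4| / |-23 + j80| = 4 / 83.241 ≈ 0.04805.

|H(j8)| ≈ 0.04805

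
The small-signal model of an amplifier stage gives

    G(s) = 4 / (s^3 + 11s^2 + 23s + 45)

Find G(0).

Set s = 0: G(0) = (4) / (45) = 4/45.

G(0) = 4/45 ≈ 0.08889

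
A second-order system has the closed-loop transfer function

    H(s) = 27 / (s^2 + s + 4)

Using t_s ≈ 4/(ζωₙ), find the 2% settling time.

t_s ≈ 8 s

Comparing s^2 + s + 4 to s^2 + 2ζωₙs + ωₙ²: ωₙ = 2 rad/s and ζ = 1/(2·2) = 0.25.
ζωₙ = 1/2 = 0.5, so t_s ≈ 4/(ζωₙ) = 4/0.5 = 8 s.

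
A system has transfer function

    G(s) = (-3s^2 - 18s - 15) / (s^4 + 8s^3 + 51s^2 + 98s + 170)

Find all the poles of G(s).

The poles are the roots of the denominator s^4 + 8s^3 + 51s^2 + 98s + 170 = 0.
No real roots exist; factor into two real quadratics: (s^2 + 6s + 34)(s^2 + 2s + 5) = 0.
Each quadratic gives a conjugate pair via the quadratic formula.

s = -3 ± 5j, -1 ± 2j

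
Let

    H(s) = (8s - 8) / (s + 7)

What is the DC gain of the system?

Set s = 0: H(0) = (-8) / (7) = -8/7.

H(0) = -8/7 ≈ -1.143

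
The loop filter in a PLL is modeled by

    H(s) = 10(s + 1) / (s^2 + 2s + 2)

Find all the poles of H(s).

s = -1 + j, -1 - j

The poles are the roots of the denominator s^2 + 2s + 2 = 0.
Using the quadratic formula: s = (-2 ± √(-4))/2 = -1 ± 1j.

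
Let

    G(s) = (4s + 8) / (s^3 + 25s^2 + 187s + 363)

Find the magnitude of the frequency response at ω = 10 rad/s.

Substitute s = j10: numerator = 8 + j40, denominator = -2137 + j870.
|G(j10)| = |8 + j40| / |-2137 + j870| = 40.792 / 2307.3 ≈ 0.01768.

|G(j10)| ≈ 0.01768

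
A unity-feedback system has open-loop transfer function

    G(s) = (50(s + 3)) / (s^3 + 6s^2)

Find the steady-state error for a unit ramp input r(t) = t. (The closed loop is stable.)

G(s) has 2 poles at the origin.
This is a Type 2 system; for a ramp input the steady-state error is zero.

e_ss = 0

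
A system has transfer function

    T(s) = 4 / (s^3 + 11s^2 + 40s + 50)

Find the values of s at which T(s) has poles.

The poles are the roots of the denominator s^3 + 11s^2 + 40s + 50 = 0.
Trying s = -5: the polynomial evaluates to 0, so (s + 5) is a factor.
Dividing out leaves s^2 + 6s + 10 = 0.
The quadratic formula then gives s = -3 ± 1j.

s = -3 ± j, -5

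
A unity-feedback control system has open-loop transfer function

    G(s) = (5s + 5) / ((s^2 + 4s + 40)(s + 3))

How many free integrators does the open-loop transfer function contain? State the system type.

The denominator has no factor of s at the origin — no free integrator — so this is a Type 0 system.

Type 0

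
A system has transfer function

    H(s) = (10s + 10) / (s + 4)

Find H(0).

H(0) = 5/2 ≈ 2.500

Set s = 0: H(0) = (10) / (4) = 5/2.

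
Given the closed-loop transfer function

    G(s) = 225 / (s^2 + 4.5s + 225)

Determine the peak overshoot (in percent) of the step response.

%OS ≈ 62.1%

Comparing s^2 + 4.5s + 225 to s^2 + 2ζωₙs + ωₙ²: ωₙ = 15 rad/s and ζ = 4.5/(2·15) = 0.15.
%OS = 100·exp(−πζ/√(1−ζ²)) = 100·exp(−π·0.15/√(1−0.15²)) ≈ 62.1%.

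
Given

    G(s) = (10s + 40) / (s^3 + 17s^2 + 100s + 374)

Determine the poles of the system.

s = -3 + 5j, -3 - 5j, -11

The poles are the roots of the denominator s^3 + 17s^2 + 100s + 374 = 0.
Trying s = -11: the polynomial evaluates to 0, so (s + 11) is a factor.
Dividing out leaves s^2 + 6s + 34 = 0.
The quadratic formula then gives s = -3 ± 5j.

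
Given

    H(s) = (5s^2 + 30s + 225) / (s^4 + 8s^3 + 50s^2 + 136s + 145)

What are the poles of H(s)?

s = -2 ± 5j, -2 ± j

The poles are the roots of the denominator s^4 + 8s^3 + 50s^2 + 136s + 145 = 0.
No real roots exist; factor into two real quadratics: (s^2 + 4s + 29)(s^2 + 4s + 5) = 0.
Each quadratic gives a conjugate pair via the quadratic formula.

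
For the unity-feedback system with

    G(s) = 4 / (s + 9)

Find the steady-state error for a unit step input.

e_ss = 0.6923

G(s) has no poles at the origin.
This is a Type 0 system. Kp = lim_{s→0} G(s) = 4/9.
e_ss = 1/(1 + Kp) = 1/(1 + 4/9) = 9/13 ≈ 0.6923.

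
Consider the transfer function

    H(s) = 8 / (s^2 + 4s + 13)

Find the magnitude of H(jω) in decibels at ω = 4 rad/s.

|H(j4)|_dB ≈ -6.17 dB

Substitute s = j4: numerator = 8, denominator = -3 + j16.
|H(j4)| = |8| / |-3 + j16| = 8 / 16.279 ≈ 0.4914.
In decibels: 20·log₁₀(0.4914) ≈ -6.17 dB.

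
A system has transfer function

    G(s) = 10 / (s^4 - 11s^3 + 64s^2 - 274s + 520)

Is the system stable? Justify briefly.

unstable

The denominator s^4 - 11s^3 + 64s^2 - 274s + 520 factors as (s - 4)(s^2 - 2s + 26)(s - 5), giving poles at s = 4, 1 ± 5j, 5.
Since the pole(s) at s = 4, 1 + 5j, 1 - 5j, 5 lie in the right half-plane, the system is unstable.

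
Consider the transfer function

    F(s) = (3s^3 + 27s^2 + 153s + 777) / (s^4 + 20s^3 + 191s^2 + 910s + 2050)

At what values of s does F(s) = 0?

Set the numerator to zero: 3s^3 + 27s^2 + 153s + 777 = 0, i.e. 3·(s^3 + 9s^2 + 51s + 259) = 0.
Factoring: (s + 7)(s^2 + 2s + 37) = 0.

s = -7, -1 ± 6j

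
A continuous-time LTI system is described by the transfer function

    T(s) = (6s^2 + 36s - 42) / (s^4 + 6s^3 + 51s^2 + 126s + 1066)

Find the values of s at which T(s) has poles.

The poles are the roots of the denominator s^4 + 6s^3 + 51s^2 + 126s + 1066 = 0.
No real roots exist; factor into two real quadratics: (s^2 - 2s + 26)(s^2 + 8s + 41) = 0.
Each quadratic gives a conjugate pair via the quadratic formula.

s = 1 + 5j, 1 - 5j, -4 + 5j, -4 - 5j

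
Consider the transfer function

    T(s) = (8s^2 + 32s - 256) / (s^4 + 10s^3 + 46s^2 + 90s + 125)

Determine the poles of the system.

s = -4 ± 3j, -1 ± 2j

The poles are the roots of the denominator s^4 + 10s^3 + 46s^2 + 90s + 125 = 0.
No real roots exist; factor into two real quadratics: (s^2 + 8s + 25)(s^2 + 2s + 5) = 0.
Each quadratic gives a conjugate pair via the quadratic formula.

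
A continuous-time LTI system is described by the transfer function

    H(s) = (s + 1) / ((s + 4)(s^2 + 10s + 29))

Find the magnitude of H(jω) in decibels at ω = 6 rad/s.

Substitute s = j6: numerator = 1 + j6, denominator = -388 + j198.
|H(j6)| = |1 + j6| / |-388 + j198| = 6.0828 / 435.60 ≈ 0.01396.
In decibels: 20·log₁₀(0.01396) ≈ -37.1 dB.

|H(j6)|_dB ≈ -37.1 dB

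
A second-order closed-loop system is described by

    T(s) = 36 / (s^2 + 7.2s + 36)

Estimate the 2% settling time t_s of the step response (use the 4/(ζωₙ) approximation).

t_s ≈ 1.111 s

Comparing s^2 + 7.2s + 36 to s^2 + 2ζωₙs + ωₙ²: ωₙ = 6 rad/s and ζ = 7.2/(2·6) = 0.6.
ζωₙ = 7.2/2 = 3.6, so t_s ≈ 4/(ζωₙ) = 4/3.6 ≈ 1.111 s.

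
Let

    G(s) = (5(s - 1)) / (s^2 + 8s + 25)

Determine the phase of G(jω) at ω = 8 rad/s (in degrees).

∠G(j8) ≈ -24.23°

At s = j8: numerator = -5 + j40, denominator = -39 + j64.
∠G = ∠num − ∠den = 97.125° − (121.36°) = -24.23°.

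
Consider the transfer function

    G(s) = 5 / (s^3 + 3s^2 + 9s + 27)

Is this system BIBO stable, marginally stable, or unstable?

marginally stable

The denominator s^3 + 3s^2 + 9s + 27 factors as (s^2 + 9)(s + 3), giving poles at s = 3j, -3j, -3.
Since the simple pole(s) at s = ±3j lie on the jω-axis with none in the right half-plane, the system is marginally stable.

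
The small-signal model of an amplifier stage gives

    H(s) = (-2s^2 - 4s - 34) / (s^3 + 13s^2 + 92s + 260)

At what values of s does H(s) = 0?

s = -1 + 4j, -1 - 4j

Set the numerator to zero: -2s^2 - 4s - 34 = 0, i.e. -2·(s^2 + 2s + 17) = 0.
Factoring: (s^2 + 2s + 17) = 0.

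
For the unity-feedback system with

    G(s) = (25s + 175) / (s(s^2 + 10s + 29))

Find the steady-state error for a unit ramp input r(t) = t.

e_ss = 0.1657

G(s) has one pole at the origin.
This is a Type 1 system. Kv = lim_{s→0} s·G(s) = 175/29.
e_ss = 1/Kv = 1/(175/29) = 29/175 ≈ 0.1657.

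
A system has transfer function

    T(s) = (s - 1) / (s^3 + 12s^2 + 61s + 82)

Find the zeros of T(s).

s = 1

Set the numerator to zero: s - 1 = 0.
So s = 1.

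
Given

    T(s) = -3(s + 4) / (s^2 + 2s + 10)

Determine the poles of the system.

The poles are the roots of the denominator s^2 + 2s + 10 = 0.
Using the quadratic formula: s = (-2 ± √(-36))/2 = -1 ± 3j.

s = -1 + 3j, -1 - 3j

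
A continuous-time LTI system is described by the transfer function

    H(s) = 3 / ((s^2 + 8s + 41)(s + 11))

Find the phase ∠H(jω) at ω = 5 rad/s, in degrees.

∠H(j5) ≈ -92.64°

At s = j5: numerator = 3, denominator = -24 + j520.
∠H = ∠num − ∠den = 0° − (92.643°) = -92.64°.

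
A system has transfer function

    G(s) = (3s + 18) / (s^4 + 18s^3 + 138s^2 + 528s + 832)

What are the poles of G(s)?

The poles are the roots of the denominator s^4 + 18s^3 + 138s^2 + 528s + 832 = 0.
No real roots exist; factor into two real quadratics: (s^2 + 10s + 26)(s^2 + 8s + 32) = 0.
Each quadratic gives a conjugate pair via the quadratic formula.

s = -5 ± j, -4 ± 4j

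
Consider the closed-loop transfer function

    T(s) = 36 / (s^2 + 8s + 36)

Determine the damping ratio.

Compare the denominator to the standard form s^2 + 2ζωₙs + ωₙ².
ωₙ² = 36, so ωₙ = 6 rad/s.
2ζωₙ = 8, so ζ = 8/(2·6) ≈ 0.6667.

ζ ≈ 0.6667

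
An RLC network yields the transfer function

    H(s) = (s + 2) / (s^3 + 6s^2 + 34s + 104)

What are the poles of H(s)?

The poles are the roots of the denominator s^3 + 6s^2 + 34s + 104 = 0.
Trying s = -4: the polynomial evaluates to 0, so (s + 4) is a factor.
Dividing out leaves s^2 + 2s + 26 = 0.
The quadratic formula then gives s = -1 ± 5j.

s = -1 ± 5j, -4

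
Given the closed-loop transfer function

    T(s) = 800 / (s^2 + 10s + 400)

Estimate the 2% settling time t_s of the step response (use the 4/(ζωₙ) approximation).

t_s ≈ 0.8000 s

Comparing s^2 + 10s + 400 to s^2 + 2ζωₙs + ωₙ²: ωₙ = 20 rad/s and ζ = 10/(2·20) = 0.25.
ζωₙ = 10/2 = 5, so t_s ≈ 4/(ζωₙ) = 4/5 = 0.8000 s.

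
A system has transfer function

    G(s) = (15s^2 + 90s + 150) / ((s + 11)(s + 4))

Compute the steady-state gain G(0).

G(0) = 75/22 ≈ 3.409

Set s = 0: G(0) = (150) / (44) = 75/22.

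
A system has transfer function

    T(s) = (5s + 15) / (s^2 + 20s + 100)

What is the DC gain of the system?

Set s = 0: T(0) = (15) / (100) = 3/20.

T(0) = 3/20 ≈ 0.1500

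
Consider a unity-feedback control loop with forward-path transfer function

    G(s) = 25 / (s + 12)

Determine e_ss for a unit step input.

G(s) has no poles at the origin.
This is a Type 0 system. Kp = lim_{s→0} G(s) = 25/12.
e_ss = 1/(1 + Kp) = 1/(1 + 25/12) = 12/37 ≈ 0.3243.

e_ss = 0.3243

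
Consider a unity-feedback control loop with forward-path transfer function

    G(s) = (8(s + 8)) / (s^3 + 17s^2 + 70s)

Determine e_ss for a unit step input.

G(s) has one pole at the origin.
This is a Type 1 system; for a step input the steady-state error is zero.

e_ss = 0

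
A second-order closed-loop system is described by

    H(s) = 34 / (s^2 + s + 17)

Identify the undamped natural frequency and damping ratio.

Compare the denominator to the standard form s^2 + 2ζωₙs + ωₙ².
ωₙ² = 17, so ωₙ = √17 ≈ 4.123 rad/s.
2ζωₙ = 1, so ζ = 1/(2·√17) ≈ 0.1213.

ωₙ ≈ 4.123 rad/s, ζ ≈ 0.1213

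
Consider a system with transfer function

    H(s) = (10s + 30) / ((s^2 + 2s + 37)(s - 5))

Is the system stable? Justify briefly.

The poles can be read from the denominator factors: s = -1 + 6j, -1 - 6j, 5.
Since the pole(s) at s = 5 lie in the right half-plane, the system is unstable.

unstable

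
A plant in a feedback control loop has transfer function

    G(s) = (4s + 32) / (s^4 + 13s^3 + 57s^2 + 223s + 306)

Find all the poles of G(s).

s = -1 + 4j, -1 - 4j, -9, -2

The poles are the roots of the denominator s^4 + 13s^3 + 57s^2 + 223s + 306 = 0.
Trying s = -9: the polynomial evaluates to 0, so (s + 9) is a factor.
Dividing out leaves s^3 + 4s^2 + 21s + 34 = 0.
This factors further as (s^2 + 2s + 17)(s + 2) = 0.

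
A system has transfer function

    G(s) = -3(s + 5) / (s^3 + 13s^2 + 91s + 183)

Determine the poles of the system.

s = -3, -5 ± 6j

The poles are the roots of the denominator s^3 + 13s^2 + 91s + 183 = 0.
Trying s = -3: the polynomial evaluates to 0, so (s + 3) is a factor.
Dividing out leaves s^2 + 10s + 61 = 0.
The quadratic formula then gives s = -5 ± 6j.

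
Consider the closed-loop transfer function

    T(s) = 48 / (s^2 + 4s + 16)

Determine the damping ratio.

Compare the denominator to the standard form s^2 + 2ζωₙs + ωₙ².
ωₙ² = 16, so ωₙ = 4 rad/s.
2ζωₙ = 4, so ζ = 4/(2·4) = 0.5.

ζ = 0.5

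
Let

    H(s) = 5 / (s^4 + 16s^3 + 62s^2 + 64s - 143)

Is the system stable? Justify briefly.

The denominator s^4 + 16s^3 + 62s^2 + 64s - 143 factors as (s + 11)(s^2 + 6s + 13)(s - 1), giving poles at s = -11, -3 + 2j, -3 - 2j, 1.
Since the pole(s) at s = 1 lie in the right half-plane, the system is unstable.

unstable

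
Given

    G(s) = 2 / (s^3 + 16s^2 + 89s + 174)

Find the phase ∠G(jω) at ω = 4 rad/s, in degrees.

At s = j4: numerator = 2, denominator = -82 + j292.
∠G = ∠num − ∠den = 0° − (105.69°) = -105.7°.

∠G(j4) ≈ -105.7°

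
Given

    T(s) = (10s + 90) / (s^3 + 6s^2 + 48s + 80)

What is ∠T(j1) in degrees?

∠T(j1) ≈ -26.08°

At s = j1: numerator = 90 + j10, denominator = 74 + j47.
∠T = ∠num − ∠den = 6.3402° − (32.421°) = -26.08°.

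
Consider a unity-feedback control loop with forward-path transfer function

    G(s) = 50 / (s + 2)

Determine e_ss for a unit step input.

G(s) has no poles at the origin.
This is a Type 0 system. Kp = lim_{s→0} G(s) = 50/2 = 25.
e_ss = 1/(1 + Kp) = 1/(1 + 25) = 1/26 ≈ 0.03846.

e_ss = 0.03846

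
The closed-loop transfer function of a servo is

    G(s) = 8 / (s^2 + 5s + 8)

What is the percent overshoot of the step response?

%OS ≈ 0.264%

Comparing s^2 + 5s + 8 to s^2 + 2ζωₙs + ωₙ²: ωₙ = √8 ≈ 2.828 rad/s and ζ = 5/(2·√8) ≈ 0.8839.
%OS = 100·exp(−πζ/√(1−ζ²)) = 100·exp(−π·0.8839/√(1−0.8839²)) ≈ 0.264%.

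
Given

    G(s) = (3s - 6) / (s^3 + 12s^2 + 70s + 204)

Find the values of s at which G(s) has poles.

s = -3 + 5j, -3 - 5j, -6

The poles are the roots of the denominator s^3 + 12s^2 + 70s + 204 = 0.
Trying s = -6: the polynomial evaluates to 0, so (s + 6) is a factor.
Dividing out leaves s^2 + 6s + 34 = 0.
The quadratic formula then gives s = -3 ± 5j.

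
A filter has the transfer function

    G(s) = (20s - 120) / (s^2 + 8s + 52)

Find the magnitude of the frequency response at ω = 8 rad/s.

Substitute s = j8: numerator = -120 + j160, denominator = -12 + j64.
|G(j8)| = |-120 + j160| / |-12 + j64| = 200 / 65.115 ≈ 3.071.

|G(j8)| ≈ 3.071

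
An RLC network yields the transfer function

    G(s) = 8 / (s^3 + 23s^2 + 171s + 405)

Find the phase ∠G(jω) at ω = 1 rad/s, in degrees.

At s = j1: numerator = 8, denominator = 382 + j170.
∠G = ∠num − ∠den = 0° − (23.990°) = -23.99°.

∠G(j1) ≈ -23.99°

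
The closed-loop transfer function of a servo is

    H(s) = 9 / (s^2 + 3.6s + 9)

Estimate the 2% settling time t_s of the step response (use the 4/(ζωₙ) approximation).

Comparing s^2 + 3.6s + 9 to s^2 + 2ζωₙs + ωₙ²: ωₙ = 3 rad/s and ζ = 3.6/(2·3) = 0.6.
ζωₙ = 3.6/2 = 1.8, so t_s ≈ 4/(ζωₙ) = 4/1.8 ≈ 2.222 s.

t_s ≈ 2.222 s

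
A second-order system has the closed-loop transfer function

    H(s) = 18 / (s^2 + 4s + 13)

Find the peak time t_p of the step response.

Comparing s^2 + 4s + 13 to s^2 + 2ζωₙs + ωₙ²: ωₙ = √13 ≈ 3.606 rad/s and ζ = 4/(2·√13) ≈ 0.5547.
ζωₙ = 4/2 = 2, so ω_d = ωₙ√(1−ζ²) = √(ωₙ² − (ζωₙ)²) = √(13 − 2²) = √9 = 3 rad/s.
t_p = π/ω_d = π/3 ≈ 1.047 s.

t_p ≈ 1.047 s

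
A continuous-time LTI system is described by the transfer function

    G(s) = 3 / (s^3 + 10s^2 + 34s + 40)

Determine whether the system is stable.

The denominator s^3 + 10s^2 + 34s + 40 factors as (s^2 + 6s + 10)(s + 4), giving poles at s = -3 ± j, -4.
Since all poles lie strictly in the left half-plane, the system is stable.

stable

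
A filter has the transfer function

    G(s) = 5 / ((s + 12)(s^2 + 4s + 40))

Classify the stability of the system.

stable

The poles can be read from the denominator factors: s = -12, -2 + 6j, -2 - 6j.
Since all poles lie strictly in the left half-plane, the system is stable.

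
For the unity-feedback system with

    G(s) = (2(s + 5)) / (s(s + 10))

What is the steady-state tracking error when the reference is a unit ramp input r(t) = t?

e_ss = 1

G(s) has one pole at the origin.
This is a Type 1 system. Kv = lim_{s→0} s·G(s) = 10/10 = 1.
e_ss = 1/Kv = 1/(1) = 1.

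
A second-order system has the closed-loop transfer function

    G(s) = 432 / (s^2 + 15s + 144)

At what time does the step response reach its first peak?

Comparing s^2 + 15s + 144 to s^2 + 2ζωₙs + ωₙ²: ωₙ = 12 rad/s and ζ = 15/(2·12) = 0.625.
ζωₙ = 15/2 = 7.5, so ω_d = ωₙ√(1−ζ²) = √(ωₙ² − (ζωₙ)²) = √(144 − 7.5²) = √87.75 ≈ 9.367 rad/s.
t_p = π/ω_d = π/9.367 ≈ 0.3354 s.

t_p ≈ 0.3354 s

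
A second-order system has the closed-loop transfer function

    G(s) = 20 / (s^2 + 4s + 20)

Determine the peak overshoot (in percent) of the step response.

%OS ≈ 20.8%

Comparing s^2 + 4s + 20 to s^2 + 2ζωₙs + ωₙ²: ωₙ = √20 ≈ 4.472 rad/s and ζ = 4/(2·√20) ≈ 0.4472.
%OS = 100·exp(−πζ/√(1−ζ²)) = 100·exp(−π·0.4472/√(1−0.4472²)) ≈ 20.8%.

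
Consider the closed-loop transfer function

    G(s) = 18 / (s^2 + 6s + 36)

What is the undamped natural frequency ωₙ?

Compare the denominator to the standard form s^2 + 2ζωₙs + ωₙ².
ωₙ² = 36, so ωₙ = 6 rad/s.

ωₙ = 6 rad/s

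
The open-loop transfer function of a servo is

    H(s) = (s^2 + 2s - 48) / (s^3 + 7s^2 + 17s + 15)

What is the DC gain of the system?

H(0) = -16/5 ≈ -3.200

Set s = 0: H(0) = (-48) / (15) = -16/5.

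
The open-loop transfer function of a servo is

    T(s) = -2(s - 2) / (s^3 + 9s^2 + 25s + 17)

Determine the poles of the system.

s = -4 + j, -4 - j, -1

The poles are the roots of the denominator s^3 + 9s^2 + 25s + 17 = 0.
Trying s = -1: the polynomial evaluates to 0, so (s + 1) is a factor.
Dividing out leaves s^2 + 8s + 17 = 0.
The quadratic formula then gives s = -4 ± 1j.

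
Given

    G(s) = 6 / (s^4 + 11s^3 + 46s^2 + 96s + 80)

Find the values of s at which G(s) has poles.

s = -2 ± 2j, -2, -5

The poles are the roots of the denominator s^4 + 11s^3 + 46s^2 + 96s + 80 = 0.
Trying s = -2: the polynomial evaluates to 0, so (s + 2) is a factor.
Dividing out leaves s^3 + 9s^2 + 28s + 40 = 0.
This factors further as (s^2 + 4s + 8)(s + 5) = 0.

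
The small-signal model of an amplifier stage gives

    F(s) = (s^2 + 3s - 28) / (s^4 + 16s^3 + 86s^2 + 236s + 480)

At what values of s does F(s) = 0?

s = 4, -7

Set the numerator to zero: s^2 + 3s - 28 = 0.
Factoring: (s - 4)(s + 7) = 0.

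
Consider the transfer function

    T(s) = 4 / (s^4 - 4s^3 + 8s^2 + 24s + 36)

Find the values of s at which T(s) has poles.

The poles are the roots of the denominator s^4 - 4s^3 + 8s^2 + 24s + 36 = 0.
No real roots exist; factor into two real quadratics: (s^2 - 6s + 18)(s^2 + 2s + 2) = 0.
Each quadratic gives a conjugate pair via the quadratic formula.

s = 3 + 3j, 3 - 3j, -1 + j, -1 - j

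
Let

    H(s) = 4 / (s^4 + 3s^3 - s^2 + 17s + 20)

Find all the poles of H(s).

The poles are the roots of the denominator s^4 + 3s^3 - s^2 + 17s + 20 = 0.
Trying s = -4: the polynomial evaluates to 0, so (s + 4) is a factor.
Dividing out leaves s^3 - s^2 + 3s + 5 = 0.
This factors further as (s^2 - 2s + 5)(s + 1) = 0.

s = 1 + 2j, 1 - 2j, -4, -1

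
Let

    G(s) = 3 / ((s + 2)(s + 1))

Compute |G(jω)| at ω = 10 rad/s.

|G(j10)| ≈ 0.02927

Substitute s = j10: numerator = 3, denominator = -98 + j30.
|G(j10)| = |3| / |-98 + j30| = 3 / 102.49 ≈ 0.02927.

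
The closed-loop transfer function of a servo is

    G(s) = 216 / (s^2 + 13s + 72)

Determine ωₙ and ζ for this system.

Compare the denominator to the standard form s^2 + 2ζωₙs + ωₙ².
ωₙ² = 72, so ωₙ = √72 ≈ 8.485 rad/s.
2ζωₙ = 13, so ζ = 13/(2·√72) ≈ 0.7660.
With ζ = 0.7660 the response is underdamped.

ωₙ ≈ 8.485 rad/s, ζ ≈ 0.7660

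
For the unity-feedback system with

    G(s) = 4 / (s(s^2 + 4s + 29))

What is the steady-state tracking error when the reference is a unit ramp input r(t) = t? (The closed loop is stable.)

e_ss = 7.250

G(s) has one pole at the origin.
This is a Type 1 system. Kv = lim_{s→0} s·G(s) = 4/29.
e_ss = 1/Kv = 1/(4/29) = 29/4 ≈ 7.250.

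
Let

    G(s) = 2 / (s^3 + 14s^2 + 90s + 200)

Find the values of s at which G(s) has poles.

The poles are the roots of the denominator s^3 + 14s^2 + 90s + 200 = 0.
Trying s = -4: the polynomial evaluates to 0, so (s + 4) is a factor.
Dividing out leaves s^2 + 10s + 50 = 0.
The quadratic formula then gives s = -5 ± 5j.

s = -5 ± 5j, -4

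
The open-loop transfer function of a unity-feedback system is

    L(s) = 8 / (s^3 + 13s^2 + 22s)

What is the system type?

Type 1

The denominator has 1 factor of s at the origin (free integrator), so this is a Type 1 system.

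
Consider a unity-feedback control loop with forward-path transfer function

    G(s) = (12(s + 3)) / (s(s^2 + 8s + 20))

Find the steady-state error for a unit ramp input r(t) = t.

G(s) has one pole at the origin.
This is a Type 1 system. Kv = lim_{s→0} s·G(s) = 36/20 = 9/5.
e_ss = 1/Kv = 1/(9/5) = 5/9 ≈ 0.5556.

e_ss = 0.5556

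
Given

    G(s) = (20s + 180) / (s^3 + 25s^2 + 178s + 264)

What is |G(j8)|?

Substitute s = j8: numerator = 180 + j160, denominator = -1336 + j912.
|G(j8)| = |180 + j160| / |-1336 + j912| = 240.83 / 1617.6 ≈ 0.1489.

|G(j8)| ≈ 0.1489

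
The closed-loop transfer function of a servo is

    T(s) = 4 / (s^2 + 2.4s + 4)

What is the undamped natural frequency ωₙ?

Compare the denominator to the standard form s^2 + 2ζωₙs + ωₙ².
ωₙ² = 4, so ωₙ = 2 rad/s.

ωₙ = 2 rad/s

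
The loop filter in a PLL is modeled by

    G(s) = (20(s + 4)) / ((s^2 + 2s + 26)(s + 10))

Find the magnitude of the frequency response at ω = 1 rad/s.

|G(j1)| ≈ 0.3272

Substitute s = j1: numerator = 80 + j20, denominator = 248 + j45.
|G(j1)| = |80 + j20| / |248 + j45| = 82.462 / 252.05 ≈ 0.3272.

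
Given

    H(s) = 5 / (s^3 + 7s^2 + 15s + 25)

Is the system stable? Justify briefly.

The denominator s^3 + 7s^2 + 15s + 25 factors as (s^2 + 2s + 5)(s + 5), giving poles at s = -1 ± 2j, -5.
Since all poles lie strictly in the left half-plane, the system is stable.

stable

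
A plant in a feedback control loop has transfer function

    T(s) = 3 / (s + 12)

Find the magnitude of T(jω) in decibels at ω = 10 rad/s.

|T(j10)|_dB ≈ -14.3 dB

Substitute s = j10: numerator = 3, denominator = 12 + j10.
|T(j10)| = |3| / |12 + j10| = 3 / 15.620 ≈ 0.1921.
In decibels: 20·log₁₀(0.1921) ≈ -14.3 dB.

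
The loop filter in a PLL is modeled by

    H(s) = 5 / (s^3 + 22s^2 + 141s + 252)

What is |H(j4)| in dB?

Substitute s = j4: numerator = 5, denominator = -100 + j500.
|H(j4)| = |5| / |-100 + j500| = 5 / 509.90 ≈ 0.009806.
In decibels: 20·log₁₀(0.009806) ≈ -40.2 dB.

|H(j4)|_dB ≈ -40.2 dB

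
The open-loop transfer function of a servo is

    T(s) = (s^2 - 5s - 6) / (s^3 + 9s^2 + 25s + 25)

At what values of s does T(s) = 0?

Set the numerator to zero: s^2 - 5s - 6 = 0.
Factoring: (s - 6)(s + 1) = 0.

s = 6, -1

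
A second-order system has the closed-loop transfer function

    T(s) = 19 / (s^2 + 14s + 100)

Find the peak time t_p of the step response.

t_p ≈ 0.4399 s

Comparing s^2 + 14s + 100 to s^2 + 2ζωₙs + ωₙ²: ωₙ = 10 rad/s and ζ = 14/(2·10) = 0.7.
ζωₙ = 14/2 = 7, so ω_d = ωₙ√(1−ζ²) = √(ωₙ² − (ζωₙ)²) = √(100 − 7²) = √51 ≈ 7.141 rad/s.
t_p = π/ω_d = π/7.141 ≈ 0.4399 s.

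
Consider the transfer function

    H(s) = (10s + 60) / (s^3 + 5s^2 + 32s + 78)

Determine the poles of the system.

The poles are the roots of the denominator s^3 + 5s^2 + 32s + 78 = 0.
Trying s = -3: the polynomial evaluates to 0, so (s + 3) is a factor.
Dividing out leaves s^2 + 2s + 26 = 0.
The quadratic formula then gives s = -1 ± 5j.

s = -3, -1 + 5j, -1 - 5j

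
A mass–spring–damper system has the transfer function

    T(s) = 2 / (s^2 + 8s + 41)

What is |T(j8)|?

|T(j8)| ≈ 0.02941

Substitute s = j8: numerator = 2, denominator = -23 + j64.
|T(j8)| = |2| / |-23 + j64| = 2 / 68.007 ≈ 0.02941.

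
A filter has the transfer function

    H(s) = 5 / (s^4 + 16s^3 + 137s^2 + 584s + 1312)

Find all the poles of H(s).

s = -4 + 4j, -4 - 4j, -4 + 5j, -4 - 5j

The poles are the roots of the denominator s^4 + 16s^3 + 137s^2 + 584s + 1312 = 0.
No real roots exist; factor into two real quadratics: (s^2 + 8s + 32)(s^2 + 8s + 41) = 0.
Each quadratic gives a conjugate pair via the quadratic formula.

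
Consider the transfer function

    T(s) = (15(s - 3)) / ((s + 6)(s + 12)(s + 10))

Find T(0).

At s = 0 each factor (s + a) contributes a and each (s^2 + bs + c) contributes c.
T(0) = 15·(-3) / ((6) · (12) · (10)) = -45/720 = -1/16.

T(0) = -1/16 ≈ -0.06250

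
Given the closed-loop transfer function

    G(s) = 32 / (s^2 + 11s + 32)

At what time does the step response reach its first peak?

Comparing s^2 + 11s + 32 to s^2 + 2ζωₙs + ωₙ²: ωₙ = √32 ≈ 5.657 rad/s and ζ = 11/(2·√32) ≈ 0.9723.
ζωₙ = 11/2 = 5.5, so ω_d = ωₙ√(1−ζ²) = √(ωₙ² − (ζωₙ)²) = √(32 − 5.5²) = √1.75 ≈ 1.323 rad/s.
t_p = π/ω_d = π/1.323 ≈ 2.375 s.

t_p ≈ 2.375 s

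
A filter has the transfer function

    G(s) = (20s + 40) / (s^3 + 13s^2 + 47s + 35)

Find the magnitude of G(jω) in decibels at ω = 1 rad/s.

Substitute s = j1: numerator = 40 + j20, denominator = 22 + j46.
|G(j1)| = |40 + j20| / |22 + j46| = 44.721 / 50.990 ≈ 0.8771.
In decibels: 20·log₁₀(0.8771) ≈ -1.14 dB.

|G(j1)|_dB ≈ -1.14 dB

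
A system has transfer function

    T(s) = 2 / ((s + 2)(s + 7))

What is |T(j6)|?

Substitute s = j6: numerator = 2, denominator = -22 + j54.
|T(j6)| = |2| / |-22 + j54| = 2 / 58.310 ≈ 0.03430.

|T(j6)| ≈ 0.03430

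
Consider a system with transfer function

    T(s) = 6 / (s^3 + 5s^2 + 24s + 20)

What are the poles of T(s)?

s = -2 ± 4j, -1

The poles are the roots of the denominator s^3 + 5s^2 + 24s + 20 = 0.
Trying s = -1: the polynomial evaluates to 0, so (s + 1) is a factor.
Dividing out leaves s^2 + 4s + 20 = 0.
The quadratic formula then gives s = -2 ± 4j.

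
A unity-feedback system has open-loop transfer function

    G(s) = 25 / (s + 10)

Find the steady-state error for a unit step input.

G(s) has no poles at the origin.
This is a Type 0 system. Kp = lim_{s→0} G(s) = 25/10 = 5/2.
e_ss = 1/(1 + Kp) = 1/(1 + 5/2) = 2/7 ≈ 0.2857.

e_ss = 0.2857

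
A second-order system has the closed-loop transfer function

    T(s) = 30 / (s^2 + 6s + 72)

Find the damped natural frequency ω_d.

ω_d ≈ 7.937 rad/s

Comparing s^2 + 6s + 72 to s^2 + 2ζωₙs + ωₙ²: ωₙ = √72 ≈ 8.485 rad/s and ζ = 6/(2·√72) ≈ 0.3536.
ζωₙ = 6/2 = 3, so ω_d = ωₙ√(1−ζ²) = √(ωₙ² − (ζωₙ)²) = √(72 − 3²) = √63 ≈ 7.937 rad/s.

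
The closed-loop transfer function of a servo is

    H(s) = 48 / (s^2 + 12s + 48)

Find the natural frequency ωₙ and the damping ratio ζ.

ωₙ ≈ 6.928 rad/s, ζ ≈ 0.8660

Compare the denominator to the standard form s^2 + 2ζωₙs + ωₙ².
ωₙ² = 48, so ωₙ = √48 ≈ 6.928 rad/s.
2ζωₙ = 12, so ζ = 12/(2·√48) ≈ 0.8660.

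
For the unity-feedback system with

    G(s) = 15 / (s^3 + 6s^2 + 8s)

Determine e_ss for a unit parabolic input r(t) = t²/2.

e_ss = ∞

G(s) has one pole at the origin.
This is a Type 1 system; Ka = lim_{s→0} s^2·G(s) = 0, so the steady-state error for a parabola input is infinite.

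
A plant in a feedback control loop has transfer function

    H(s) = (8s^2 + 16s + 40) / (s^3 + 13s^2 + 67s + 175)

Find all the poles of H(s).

The poles are the roots of the denominator s^3 + 13s^2 + 67s + 175 = 0.
Trying s = -7: the polynomial evaluates to 0, so (s + 7) is a factor.
Dividing out leaves s^2 + 6s + 25 = 0.
The quadratic formula then gives s = -3 ± 4j.

s = -3 ± 4j, -7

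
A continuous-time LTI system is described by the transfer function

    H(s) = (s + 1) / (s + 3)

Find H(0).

At s = 0 each factor (s + a) contributes a and each (s^2 + bs + c) contributes c.
H(0) = 1·(1) / ((3)) = 1/3 = 1/3.

H(0) = 1/3 ≈ 0.3333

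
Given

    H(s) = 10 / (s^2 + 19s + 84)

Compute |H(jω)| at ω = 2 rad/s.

|H(j2)| ≈ 0.1129

Substitute s = j2: numerator = 10, denominator = 80 + j38.
|H(j2)| = |10| / |80 + j38| = 10 / 88.566 ≈ 0.1129.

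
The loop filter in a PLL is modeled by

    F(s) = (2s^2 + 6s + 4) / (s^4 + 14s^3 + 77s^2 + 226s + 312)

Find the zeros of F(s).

Set the numerator to zero: 2s^2 + 6s + 4 = 0, i.e. 2·(s^2 + 3s + 2) = 0.
Factoring: (s + 2)(s + 1) = 0.

s = -2, -1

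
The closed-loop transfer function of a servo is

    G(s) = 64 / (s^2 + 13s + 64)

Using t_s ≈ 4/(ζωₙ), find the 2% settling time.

Comparing s^2 + 13s + 64 to s^2 + 2ζωₙs + ωₙ²: ωₙ = 8 rad/s and ζ = 13/(2·8) = 0.8125.
ζωₙ = 13/2 = 6.5, so t_s ≈ 4/(ζωₙ) = 4/6.5 ≈ 0.6154 s.

t_s ≈ 0.6154 s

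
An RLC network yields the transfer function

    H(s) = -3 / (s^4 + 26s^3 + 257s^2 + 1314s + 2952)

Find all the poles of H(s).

s = -4 + 5j, -4 - 5j, -12, -6

The poles are the roots of the denominator s^4 + 26s^3 + 257s^2 + 1314s + 2952 = 0.
Trying s = -12: the polynomial evaluates to 0, so (s + 12) is a factor.
Dividing out leaves s^3 + 14s^2 + 89s + 246 = 0.
This factors further as (s^2 + 8s + 41)(s + 6) = 0.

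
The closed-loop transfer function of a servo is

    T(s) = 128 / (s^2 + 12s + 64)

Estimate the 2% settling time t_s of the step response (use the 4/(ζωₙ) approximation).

t_s ≈ 0.6667 s

Comparing s^2 + 12s + 64 to s^2 + 2ζωₙs + ωₙ²: ωₙ = 8 rad/s and ζ = 12/(2·8) = 0.75.
ζωₙ = 12/2 = 6, so t_s ≈ 4/(ζωₙ) = 4/6 ≈ 0.6667 s.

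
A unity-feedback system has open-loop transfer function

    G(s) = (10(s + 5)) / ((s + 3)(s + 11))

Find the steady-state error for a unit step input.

G(s) has no poles at the origin.
This is a Type 0 system. Kp = lim_{s→0} G(s) = 50/33.
e_ss = 1/(1 + Kp) = 1/(1 + 50/33) = 33/83 ≈ 0.3976.

e_ss = 0.3976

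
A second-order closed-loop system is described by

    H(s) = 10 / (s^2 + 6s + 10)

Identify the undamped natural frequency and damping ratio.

ωₙ ≈ 3.162 rad/s, ζ ≈ 0.9487

Compare the denominator to the standard form s^2 + 2ζωₙs + ωₙ².
ωₙ² = 10, so ωₙ = √10 ≈ 3.162 rad/s.
2ζωₙ = 6, so ζ = 6/(2·√10) ≈ 0.9487.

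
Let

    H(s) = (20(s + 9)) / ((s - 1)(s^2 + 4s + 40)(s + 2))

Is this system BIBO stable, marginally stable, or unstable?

unstable

The poles can be read from the denominator factors: s = 1, -2 + 6j, -2 - 6j, -2.
Since the pole(s) at s = 1 lie in the right half-plane, the system is unstable.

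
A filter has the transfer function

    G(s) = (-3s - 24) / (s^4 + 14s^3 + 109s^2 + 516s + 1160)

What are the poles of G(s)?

The poles are the roots of the denominator s^4 + 14s^3 + 109s^2 + 516s + 1160 = 0.
No real roots exist; factor into two real quadratics: (s^2 + 4s + 40)(s^2 + 10s + 29) = 0.
Each quadratic gives a conjugate pair via the quadratic formula.

s = -2 ± 6j, -5 ± 2j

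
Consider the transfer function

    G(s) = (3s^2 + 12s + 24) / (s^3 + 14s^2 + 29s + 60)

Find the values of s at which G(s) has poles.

s = -1 + 2j, -1 - 2j, -12

The poles are the roots of the denominator s^3 + 14s^2 + 29s + 60 = 0.
Trying s = -12: the polynomial evaluates to 0, so (s + 12) is a factor.
Dividing out leaves s^2 + 2s + 5 = 0.
The quadratic formula then gives s = -1 ± 2j.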